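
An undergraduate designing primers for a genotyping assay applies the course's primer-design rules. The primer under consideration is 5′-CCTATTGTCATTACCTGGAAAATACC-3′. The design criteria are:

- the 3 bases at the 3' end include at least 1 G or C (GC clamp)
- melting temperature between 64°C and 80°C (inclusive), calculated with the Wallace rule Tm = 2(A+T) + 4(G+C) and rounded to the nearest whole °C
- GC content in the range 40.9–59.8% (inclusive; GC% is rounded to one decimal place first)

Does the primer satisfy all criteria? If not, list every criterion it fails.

Fails: GC content.

Base counts: A=8, T=8, G=3, C=7 (length 26).
GC clamp: 3' end ACC has 2 G/C ✓
Tm: Tm = 2·16 + 4·10 = 72°C ✓
GC content: GC 10/26 = 38.5%, outside 40.9–59.8% ✗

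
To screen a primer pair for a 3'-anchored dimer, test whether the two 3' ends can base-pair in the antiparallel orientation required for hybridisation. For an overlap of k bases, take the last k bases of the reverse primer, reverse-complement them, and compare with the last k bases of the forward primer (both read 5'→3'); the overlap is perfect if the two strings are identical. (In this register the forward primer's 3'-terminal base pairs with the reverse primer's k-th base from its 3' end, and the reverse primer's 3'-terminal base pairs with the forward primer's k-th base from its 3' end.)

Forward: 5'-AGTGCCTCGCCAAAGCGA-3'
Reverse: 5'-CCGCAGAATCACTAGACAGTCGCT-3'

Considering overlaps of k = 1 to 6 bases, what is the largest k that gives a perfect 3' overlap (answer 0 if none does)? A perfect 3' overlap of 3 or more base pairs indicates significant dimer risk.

Last 6 bases (5'→3') — forward …AAGCGA, reverse …GTCGCT.
Reverse complement of the reverse primer's last 6 bases: AGCGAC; its first k bases are the reverse complement of the reverse primer's last k bases, so a perfect k-base overlap needs the forward primer's last k bases to equal them.
Comparing (forward last k vs required): k=1: A vs A ✓; k=2: GA vs AG ✗; k=3: CGA vs AGC ✗; k=4: GCGA vs AGCG ✗; k=5: AGCGA vs AGCGA ✓; k=6: AAGCGA vs AGCGAC ✗.
Perfect overlaps at k = 1, 5; the largest is 5.

Longest perfect overlap: 5 complementary base pairs; significant dimer risk (threshold 3).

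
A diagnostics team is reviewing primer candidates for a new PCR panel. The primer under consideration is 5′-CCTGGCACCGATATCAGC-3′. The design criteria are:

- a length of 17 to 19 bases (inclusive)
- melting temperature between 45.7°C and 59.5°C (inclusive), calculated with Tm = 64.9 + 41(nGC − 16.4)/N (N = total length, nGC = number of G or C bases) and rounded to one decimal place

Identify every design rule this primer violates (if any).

Meets all criteria.

Base counts: A=4, T=3, G=4, C=7 (length 18).
length: length 18 ✓
Tm: Tm = 64.9 + 41·(11 − 16.4)/18 = 52.6°C ✓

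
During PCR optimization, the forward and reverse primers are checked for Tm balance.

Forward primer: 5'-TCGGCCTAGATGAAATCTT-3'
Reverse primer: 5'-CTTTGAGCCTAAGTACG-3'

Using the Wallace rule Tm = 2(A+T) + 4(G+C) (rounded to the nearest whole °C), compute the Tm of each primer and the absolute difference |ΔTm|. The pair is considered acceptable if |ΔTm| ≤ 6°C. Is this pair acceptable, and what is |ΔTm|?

|ΔTm| = 4°C; the pair is acceptable.

Forward: A=5 T=6 G=4 C=4 → Tm = 2·11 + 4·8 = 54°C.
Reverse: A=4 T=5 G=4 C=4 → Tm = 2·9 + 4·8 = 50°C.
|ΔTm| = |54 − 50| = 4°C, ≤ 6°C.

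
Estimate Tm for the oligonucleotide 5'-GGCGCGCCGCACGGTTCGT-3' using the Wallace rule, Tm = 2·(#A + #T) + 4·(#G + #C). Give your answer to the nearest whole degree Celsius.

68°C

Base counts: A=1, T=3, G=8, C=7 (length 19).
Tm = 2·(1+3) + 4·(8+7) = 2·4 + 4·15 = 8 + 60 = 68°C.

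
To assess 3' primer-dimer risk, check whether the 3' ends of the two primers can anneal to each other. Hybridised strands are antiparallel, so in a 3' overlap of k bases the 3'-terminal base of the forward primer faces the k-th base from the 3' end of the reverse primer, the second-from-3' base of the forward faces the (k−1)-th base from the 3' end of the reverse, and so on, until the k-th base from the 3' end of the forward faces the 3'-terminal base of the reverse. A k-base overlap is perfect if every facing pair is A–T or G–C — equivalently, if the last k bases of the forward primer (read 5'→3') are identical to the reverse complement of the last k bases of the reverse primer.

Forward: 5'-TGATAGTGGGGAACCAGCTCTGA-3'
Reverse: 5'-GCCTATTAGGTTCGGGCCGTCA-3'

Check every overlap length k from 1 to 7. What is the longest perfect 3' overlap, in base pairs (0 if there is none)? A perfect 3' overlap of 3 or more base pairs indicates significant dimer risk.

Longest perfect overlap: 3 complementary base pairs; significant dimer risk (threshold 3).

Last 7 bases (5'→3') — forward …GCTCTGA, reverse …GCCGTCA.
Reverse complement of the reverse primer's last 7 bases: TGACGGC; its first k bases are the reverse complement of the reverse primer's last k bases, so a perfect k-base overlap needs the forward primer's last k bases to equal them.
Comparing (forward last k vs required): k=1: A vs T ✗; k=2: GA vs TG ✗; k=3: TGA vs TGA ✓; k=4: CTGA vs TGAC ✗; k=5: TCTGA vs TGACG ✗; k=6: CTCTGA vs TGACGG ✗; k=7: GCTCTGA vs TGACGGC ✗.
Only k = 3 is perfect, so the longest perfect 3' overlap is 3.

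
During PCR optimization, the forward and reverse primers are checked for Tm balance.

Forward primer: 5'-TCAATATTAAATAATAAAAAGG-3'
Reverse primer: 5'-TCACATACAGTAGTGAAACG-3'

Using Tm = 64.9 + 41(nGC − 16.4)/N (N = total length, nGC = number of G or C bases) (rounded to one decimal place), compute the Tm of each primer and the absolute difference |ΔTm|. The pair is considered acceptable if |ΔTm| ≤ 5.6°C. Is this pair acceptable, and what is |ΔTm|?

Forward: G+C = 3, N = 22 → Tm = 64.9 + 41·(3 − 16.4)/22 = 39.9°C.
Reverse: G+C = 8, N = 20 → Tm = 64.9 + 41·(8 − 16.4)/20 = 47.7°C.
|ΔTm| = |39.9 − 47.7| = 7.8°C, > 5.6°C.

|ΔTm| = 7.8°C; the pair is not acceptable.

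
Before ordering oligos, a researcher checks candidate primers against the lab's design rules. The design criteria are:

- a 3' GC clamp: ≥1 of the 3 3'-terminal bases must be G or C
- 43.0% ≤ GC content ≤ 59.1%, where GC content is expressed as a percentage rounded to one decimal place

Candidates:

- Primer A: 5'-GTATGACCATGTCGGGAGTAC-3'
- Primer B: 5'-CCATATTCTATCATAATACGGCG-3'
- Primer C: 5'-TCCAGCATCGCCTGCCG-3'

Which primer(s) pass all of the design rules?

Primer A only.

Primer A (21 nt, A=5 T=5 G=7 C=4): 3' end TAC has 1 G/C ✓; GC 11/21 = 52.4% ✓ — passes.
Primer B (23 nt, A=7 T=7 G=3 C=6): 3' end GCG has 3 G/C ✓; GC 9/23 = 39.1%, outside 43.0–59.1% ✗ — fails.
Primer C (17 nt, A=2 T=3 G=4 C=8): 3' end CCG has 3 G/C ✓; GC 12/17 = 70.6%, outside 43.0–59.1% ✗ — fails.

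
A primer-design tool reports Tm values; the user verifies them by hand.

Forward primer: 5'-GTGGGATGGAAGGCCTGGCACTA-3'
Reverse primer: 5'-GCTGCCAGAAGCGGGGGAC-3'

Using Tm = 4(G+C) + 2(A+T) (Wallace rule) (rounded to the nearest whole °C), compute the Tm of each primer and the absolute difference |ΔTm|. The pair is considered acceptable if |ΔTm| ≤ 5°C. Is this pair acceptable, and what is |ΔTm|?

|ΔTm| = 8°C; the pair is not acceptable.

Forward: A=5 T=4 G=10 C=4 → Tm = 2·9 + 4·14 = 74°C.
Reverse: A=4 T=1 G=9 C=5 → Tm = 2·5 + 4·14 = 66°C.
|ΔTm| = |74 − 66| = 8°C, > 5°C.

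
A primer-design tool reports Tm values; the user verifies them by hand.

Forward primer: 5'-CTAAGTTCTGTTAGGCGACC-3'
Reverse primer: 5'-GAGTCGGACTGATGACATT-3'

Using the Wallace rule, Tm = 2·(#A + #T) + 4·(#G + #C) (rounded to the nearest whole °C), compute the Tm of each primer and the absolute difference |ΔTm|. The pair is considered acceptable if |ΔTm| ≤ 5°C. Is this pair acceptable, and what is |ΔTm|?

Forward: A=4 T=6 G=5 C=5 → Tm = 2·10 + 4·10 = 60°C.
Reverse: A=5 T=5 G=6 C=3 → Tm = 2·10 + 4·9 = 56°C.
|ΔTm| = |60 − 56| = 4°C, ≤ 5°C.

|ΔTm| = 4°C; the pair is acceptable.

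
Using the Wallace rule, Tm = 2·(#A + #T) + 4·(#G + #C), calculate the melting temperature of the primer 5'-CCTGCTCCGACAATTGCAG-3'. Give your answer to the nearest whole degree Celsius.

Base counts: A=4, T=4, G=4, C=7 (length 19).
Tm = 2·(4+4) + 4·(4+7) = 2·8 + 4·11 = 16 + 44 = 60°C.

60°C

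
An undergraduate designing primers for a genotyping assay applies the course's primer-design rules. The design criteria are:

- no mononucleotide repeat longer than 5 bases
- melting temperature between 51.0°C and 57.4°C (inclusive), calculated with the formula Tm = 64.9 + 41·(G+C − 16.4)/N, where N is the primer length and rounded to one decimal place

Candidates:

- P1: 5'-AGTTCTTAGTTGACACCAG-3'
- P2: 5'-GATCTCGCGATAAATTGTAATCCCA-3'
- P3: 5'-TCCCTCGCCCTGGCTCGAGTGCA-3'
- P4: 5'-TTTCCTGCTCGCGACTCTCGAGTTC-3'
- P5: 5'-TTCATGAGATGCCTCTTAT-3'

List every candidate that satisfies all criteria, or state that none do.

P2 only.

P1 (19 nt, A=5 T=6 G=4 C=4): longest run = 2 ✓; Tm = 64.9 + 41·(8 − 16.4)/19 = 46.8°C, outside 51.0–57.4°C ✗ — fails.
P2 (25 nt, A=8 T=7 G=4 C=6): longest run = 3 ✓; Tm = 64.9 + 41·(10 − 16.4)/25 = 54.4°C ✓ — passes.
P3 (23 nt, A=2 T=5 G=6 C=10): longest run = 3 ✓; Tm = 64.9 + 41·(16 − 16.4)/23 = 64.2°C, outside 51.0–57.4°C ✗ — fails.
P4 (25 nt, A=2 T=9 G=5 C=9): longest run = 3 ✓; Tm = 64.9 + 41·(14 − 16.4)/25 = 61.0°C, outside 51.0–57.4°C ✗ — fails.
P5 (19 nt, A=4 T=8 G=3 C=4): longest run = 2 ✓; Tm = 64.9 + 41·(7 − 16.4)/19 = 44.6°C, outside 51.0–57.4°C ✗ — fails.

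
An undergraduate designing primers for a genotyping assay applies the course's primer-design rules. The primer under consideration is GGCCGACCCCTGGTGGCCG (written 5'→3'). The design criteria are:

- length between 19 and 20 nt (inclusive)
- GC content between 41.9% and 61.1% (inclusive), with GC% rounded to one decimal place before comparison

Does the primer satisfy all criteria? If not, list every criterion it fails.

Fails: GC content.

Base counts: A=1, T=2, G=8, C=8 (length 19).
length: length 19 ✓
GC content: GC 16/19 = 84.2%, outside 41.9–61.1% ✗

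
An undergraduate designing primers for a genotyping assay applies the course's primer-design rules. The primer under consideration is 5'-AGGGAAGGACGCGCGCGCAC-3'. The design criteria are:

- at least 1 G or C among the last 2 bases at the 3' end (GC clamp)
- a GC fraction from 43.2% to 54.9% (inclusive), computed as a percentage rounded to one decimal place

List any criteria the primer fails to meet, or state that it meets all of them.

Base counts: A=5, T=0, G=9, C=6 (length 20).
GC clamp: 3' end AC has 1 G/C ✓
GC content: GC 15/20 = 75.0%, outside 43.2–54.9% ✗

Fails: GC content.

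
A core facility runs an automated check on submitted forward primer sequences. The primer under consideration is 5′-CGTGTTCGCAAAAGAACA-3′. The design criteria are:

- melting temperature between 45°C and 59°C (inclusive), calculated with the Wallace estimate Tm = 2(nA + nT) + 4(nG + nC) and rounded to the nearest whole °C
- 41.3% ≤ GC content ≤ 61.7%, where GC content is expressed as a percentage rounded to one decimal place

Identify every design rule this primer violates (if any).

Base counts: A=7, T=3, G=4, C=4 (length 18).
Tm: Tm = 2·10 + 4·8 = 52°C ✓
GC content: GC 8/18 = 44.4% ✓

Meets all criteria.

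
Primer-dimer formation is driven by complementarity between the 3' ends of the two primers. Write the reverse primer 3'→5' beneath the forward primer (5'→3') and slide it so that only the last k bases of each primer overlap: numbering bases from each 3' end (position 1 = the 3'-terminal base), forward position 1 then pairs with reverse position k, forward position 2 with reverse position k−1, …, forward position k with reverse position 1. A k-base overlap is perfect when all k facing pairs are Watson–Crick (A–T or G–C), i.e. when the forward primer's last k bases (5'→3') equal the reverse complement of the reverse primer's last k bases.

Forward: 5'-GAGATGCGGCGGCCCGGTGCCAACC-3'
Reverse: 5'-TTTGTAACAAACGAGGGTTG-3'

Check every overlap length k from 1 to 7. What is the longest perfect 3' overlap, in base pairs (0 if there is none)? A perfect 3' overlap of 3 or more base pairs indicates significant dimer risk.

Longest perfect overlap: 5 complementary base pairs; significant dimer risk (threshold 3).

Last 7 bases (5'→3') — forward …GCCAACC, reverse …AGGGTTG.
Reverse complement of the reverse primer's last 7 bases: CAACCCT; its first k bases are the reverse complement of the reverse primer's last k bases, so a perfect k-base overlap needs the forward primer's last k bases to equal them.
Comparing (forward last k vs required): k=1: C vs C ✓; k=2: CC vs CA ✗; k=3: ACC vs CAA ✗; k=4: AACC vs CAAC ✗; k=5: CAACC vs CAACC ✓; k=6: CCAACC vs CAACCC ✗; k=7: GCCAACC vs CAACCCT ✗.
Perfect overlaps at k = 1, 5; the largest is 5.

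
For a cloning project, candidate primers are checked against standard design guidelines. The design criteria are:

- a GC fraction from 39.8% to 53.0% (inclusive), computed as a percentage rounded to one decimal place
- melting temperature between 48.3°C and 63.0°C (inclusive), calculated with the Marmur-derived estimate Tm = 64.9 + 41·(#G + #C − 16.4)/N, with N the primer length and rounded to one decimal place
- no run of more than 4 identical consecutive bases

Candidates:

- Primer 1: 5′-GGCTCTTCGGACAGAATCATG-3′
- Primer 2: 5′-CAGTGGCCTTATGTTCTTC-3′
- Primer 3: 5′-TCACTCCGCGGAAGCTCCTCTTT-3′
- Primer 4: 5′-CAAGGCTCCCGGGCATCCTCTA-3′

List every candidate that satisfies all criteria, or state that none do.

Primer 1 and Primer 2.

Primer 1 (21 nt, A=5 T=5 G=6 C=5): GC 11/21 = 52.4% ✓; Tm = 64.9 + 41·(11 − 16.4)/21 = 54.4°C ✓; longest run = 2 ✓ — passes.
Primer 2 (19 nt, A=2 T=8 G=4 C=5): GC 9/19 = 47.4% ✓; Tm = 64.9 + 41·(9 − 16.4)/19 = 48.9°C ✓; longest run = 2 ✓ — passes.
Primer 3 (23 nt, A=3 T=7 G=4 C=9): GC 13/23 = 56.5%, outside 39.8–53.0% ✗; Tm = 64.9 + 41·(13 − 16.4)/23 = 58.8°C ✓; longest run = 3 ✓ — fails.
Primer 4 (22 nt, A=4 T=4 G=5 C=9): GC 14/22 = 63.6%, outside 39.8–53.0% ✗; Tm = 64.9 + 41·(14 − 16.4)/22 = 60.4°C ✓; longest run = 3 ✓ — fails.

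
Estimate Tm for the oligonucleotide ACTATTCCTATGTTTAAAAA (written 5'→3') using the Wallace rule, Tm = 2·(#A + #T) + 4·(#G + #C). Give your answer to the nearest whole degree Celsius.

48°C

Base counts: A=8, T=8, G=1, C=3 (length 20).
Tm = 2·(8+8) + 4·(1+3) = 2·16 + 4·4 = 32 + 16 = 48°C.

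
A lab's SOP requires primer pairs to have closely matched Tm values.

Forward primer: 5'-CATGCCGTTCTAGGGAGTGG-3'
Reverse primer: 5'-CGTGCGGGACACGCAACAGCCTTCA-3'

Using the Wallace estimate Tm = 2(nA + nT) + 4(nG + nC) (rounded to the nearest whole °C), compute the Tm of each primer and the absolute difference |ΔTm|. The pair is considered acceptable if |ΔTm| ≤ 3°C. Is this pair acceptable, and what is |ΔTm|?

|ΔTm| = 18°C; the pair is not acceptable.

Forward: A=3 T=5 G=8 C=4 → Tm = 2·8 + 4·12 = 64°C.
Reverse: A=6 T=3 G=7 C=9 → Tm = 2·9 + 4·16 = 82°C.
|ΔTm| = |64 − 82| = 18°C, > 3°C.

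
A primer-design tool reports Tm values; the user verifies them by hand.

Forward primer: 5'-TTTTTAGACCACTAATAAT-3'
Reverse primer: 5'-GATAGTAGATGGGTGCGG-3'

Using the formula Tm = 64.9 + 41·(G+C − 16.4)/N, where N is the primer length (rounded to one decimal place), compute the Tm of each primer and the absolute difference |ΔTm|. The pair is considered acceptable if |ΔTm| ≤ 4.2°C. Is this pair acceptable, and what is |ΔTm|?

|ΔTm| = 12.2°C; the pair is not acceptable.

Forward: G+C = 4, N = 19 → Tm = 64.9 + 41·(4 − 16.4)/19 = 38.1°C.
Reverse: G+C = 10, N = 18 → Tm = 64.9 + 41·(10 − 16.4)/18 = 50.3°C.
|ΔTm| = |38.1 − 50.3| = 12.2°C, > 4.2°C.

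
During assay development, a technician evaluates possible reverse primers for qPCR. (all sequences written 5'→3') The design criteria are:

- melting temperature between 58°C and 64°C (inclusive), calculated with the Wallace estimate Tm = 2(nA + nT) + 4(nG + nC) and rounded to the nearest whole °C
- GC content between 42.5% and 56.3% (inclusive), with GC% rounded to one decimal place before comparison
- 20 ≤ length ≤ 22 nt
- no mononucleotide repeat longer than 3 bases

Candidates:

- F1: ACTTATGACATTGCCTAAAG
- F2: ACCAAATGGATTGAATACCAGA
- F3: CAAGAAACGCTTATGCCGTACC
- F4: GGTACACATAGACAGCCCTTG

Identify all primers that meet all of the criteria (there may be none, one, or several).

F1 (20 nt, A=7 T=6 G=3 C=4): Tm = 2·13 + 4·7 = 54°C, outside 58–64°C ✗; GC 7/20 = 35.0%, outside 42.5–56.3% ✗; length 20 ✓; longest run = 3 ✓ — fails.
F2 (22 nt, A=10 T=4 G=4 C=4): Tm = 2·14 + 4·8 = 60°C ✓; GC 8/22 = 36.4%, outside 42.5–56.3% ✗; length 22 ✓; longest run = 3 ✓ — fails.
F3 (22 nt, A=7 T=4 G=4 C=7): Tm = 2·11 + 4·11 = 66°C, outside 58–64°C ✗; GC 11/22 = 50.0% ✓; length 22 ✓; longest run = 3 ✓ — fails.
F4 (21 nt, A=6 T=4 G=5 C=6): Tm = 2·10 + 4·11 = 64°C ✓; GC 11/21 = 52.4% ✓; length 21 ✓; longest run = 3 ✓ — passes.

F4 only.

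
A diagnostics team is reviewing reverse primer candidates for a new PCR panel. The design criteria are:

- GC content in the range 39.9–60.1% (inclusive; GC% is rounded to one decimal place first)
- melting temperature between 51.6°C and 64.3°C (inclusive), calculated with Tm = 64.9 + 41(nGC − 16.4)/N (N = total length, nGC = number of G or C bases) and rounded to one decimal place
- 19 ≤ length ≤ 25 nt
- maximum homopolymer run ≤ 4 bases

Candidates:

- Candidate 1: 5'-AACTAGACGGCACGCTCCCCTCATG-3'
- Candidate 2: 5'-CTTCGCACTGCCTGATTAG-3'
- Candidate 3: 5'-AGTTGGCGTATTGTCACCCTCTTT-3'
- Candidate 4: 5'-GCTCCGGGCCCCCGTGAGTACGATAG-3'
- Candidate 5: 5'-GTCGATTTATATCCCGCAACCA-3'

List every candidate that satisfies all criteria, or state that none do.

Candidate 1 (25 nt, A=6 T=4 G=5 C=10): GC 15/25 = 60.0% ✓; Tm = 64.9 + 41·(15 − 16.4)/25 = 62.6°C ✓; length 25 ✓; longest run = 4 ✓ — passes.
Candidate 2 (19 nt, A=3 T=6 G=4 C=6): GC 10/19 = 52.6% ✓; Tm = 64.9 + 41·(10 − 16.4)/19 = 51.1°C, outside 51.6–64.3°C ✗; length 19 ✓; longest run = 2 ✓ — fails.
Candidate 3 (24 nt, A=3 T=10 G=5 C=6): GC 11/24 = 45.8% ✓; Tm = 64.9 + 41·(11 − 16.4)/24 = 55.7°C ✓; length 24 ✓; longest run = 3 ✓ — passes.
Candidate 4 (26 nt, A=4 T=4 G=9 C=9): GC 18/26 = 69.2%, outside 39.9–60.1% ✗; Tm = 64.9 + 41·(18 − 16.4)/26 = 67.4°C, outside 51.6–64.3°C ✗; length 26, outside 19–25 ✗; longest run = 5, exceeds 4 ✗ — fails.
Candidate 5 (22 nt, A=6 T=6 G=3 C=7): GC 10/22 = 45.5% ✓; Tm = 64.9 + 41·(10 − 16.4)/22 = 53.0°C ✓; length 22 ✓; longest run = 3 ✓ — passes.

Candidate 1, Candidate 3 and Candidate 5.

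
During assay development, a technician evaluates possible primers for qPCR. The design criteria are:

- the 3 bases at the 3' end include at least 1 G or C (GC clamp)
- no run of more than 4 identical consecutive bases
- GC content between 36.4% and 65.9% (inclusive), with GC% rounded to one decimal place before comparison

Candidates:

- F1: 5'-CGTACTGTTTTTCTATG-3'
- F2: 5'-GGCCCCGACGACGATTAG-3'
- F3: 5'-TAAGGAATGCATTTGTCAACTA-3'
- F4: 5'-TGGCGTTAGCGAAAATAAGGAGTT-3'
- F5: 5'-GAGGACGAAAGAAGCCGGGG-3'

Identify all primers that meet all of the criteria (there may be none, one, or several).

F1 (17 nt, A=2 T=9 G=3 C=3): 3' end ATG has 1 G/C ✓; longest run = 5, exceeds 4 ✗; GC 6/17 = 35.3%, outside 36.4–65.9% ✗ — fails.
F2 (18 nt, A=4 T=2 G=6 C=6): 3' end TAG has 1 G/C ✓; longest run = 4 ✓; GC 12/18 = 66.7%, outside 36.4–65.9% ✗ — fails.
F3 (22 nt, A=8 T=7 G=4 C=3): 3' end CTA has 1 G/C ✓; longest run = 3 ✓; GC 7/22 = 31.8%, outside 36.4–65.9% ✗ — fails.
F4 (24 nt, A=8 T=6 G=8 C=2): 3' end GTT has 1 G/C ✓; longest run = 4 ✓; GC 10/24 = 41.7% ✓ — passes.
F5 (20 nt, A=7 T=0 G=10 C=3): 3' end GGG has 3 G/C ✓; longest run = 4 ✓; GC 13/20 = 65.0% ✓ — passes.

F4 and F5.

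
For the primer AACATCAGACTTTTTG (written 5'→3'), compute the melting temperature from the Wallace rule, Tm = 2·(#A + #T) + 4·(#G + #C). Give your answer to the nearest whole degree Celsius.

Base counts: A=5, T=6, G=2, C=3 (length 16).
Tm = 2·(5+6) + 4·(2+3) = 2·11 + 4·5 = 22 + 20 = 42°C.

42°C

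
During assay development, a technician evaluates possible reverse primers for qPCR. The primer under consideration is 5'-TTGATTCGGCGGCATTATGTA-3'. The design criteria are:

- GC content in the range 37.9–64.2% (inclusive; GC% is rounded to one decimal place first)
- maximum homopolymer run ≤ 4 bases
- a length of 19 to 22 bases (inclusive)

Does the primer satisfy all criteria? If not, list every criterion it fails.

Meets all criteria.

Base counts: A=4, T=8, G=6, C=3 (length 21).
GC content: GC 9/21 = 42.9% ✓
homopolymer run: longest run = 2 ✓
length: length 21 ✓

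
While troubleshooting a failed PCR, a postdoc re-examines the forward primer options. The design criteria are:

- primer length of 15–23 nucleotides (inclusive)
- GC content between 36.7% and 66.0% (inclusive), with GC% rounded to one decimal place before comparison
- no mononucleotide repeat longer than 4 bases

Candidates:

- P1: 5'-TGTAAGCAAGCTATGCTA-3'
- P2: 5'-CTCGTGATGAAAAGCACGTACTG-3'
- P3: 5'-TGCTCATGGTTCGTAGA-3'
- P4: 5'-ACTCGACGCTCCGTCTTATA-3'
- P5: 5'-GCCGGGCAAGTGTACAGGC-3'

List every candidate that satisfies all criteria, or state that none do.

P1, P2, P3 and P4.

P1 (18 nt, A=6 T=5 G=4 C=3): length 18 ✓; GC 7/18 = 38.9% ✓; longest run = 2 ✓ — passes.
P2 (23 nt, A=7 T=5 G=6 C=5): length 23 ✓; GC 11/23 = 47.8% ✓; longest run = 4 ✓ — passes.
P3 (17 nt, A=3 T=6 G=5 C=3): length 17 ✓; GC 8/17 = 47.1% ✓; longest run = 2 ✓ — passes.
P4 (20 nt, A=4 T=6 G=3 C=7): length 20 ✓; GC 10/20 = 50.0% ✓; longest run = 2 ✓ — passes.
P5 (19 nt, A=4 T=2 G=8 C=5): length 19 ✓; GC 13/19 = 68.4%, outside 36.7–66.0% ✗; longest run = 3 ✓ — fails.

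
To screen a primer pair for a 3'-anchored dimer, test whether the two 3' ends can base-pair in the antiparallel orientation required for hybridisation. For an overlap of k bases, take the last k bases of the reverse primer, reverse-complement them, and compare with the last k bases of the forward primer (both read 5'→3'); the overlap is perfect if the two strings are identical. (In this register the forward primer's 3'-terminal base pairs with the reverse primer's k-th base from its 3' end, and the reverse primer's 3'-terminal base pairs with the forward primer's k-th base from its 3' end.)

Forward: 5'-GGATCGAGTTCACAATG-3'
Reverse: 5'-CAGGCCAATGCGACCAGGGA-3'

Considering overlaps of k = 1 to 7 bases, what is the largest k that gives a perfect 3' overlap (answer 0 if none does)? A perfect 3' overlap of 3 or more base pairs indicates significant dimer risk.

Last 7 bases (5'→3') — forward …CACAATG, reverse …CCAGGGA.
Reverse complement of the reverse primer's last 7 bases: TCCCTGG; its first k bases are the reverse complement of the reverse primer's last k bases, so a perfect k-base overlap needs the forward primer's last k bases to equal them.
Comparing (forward last k vs required): k=1: G vs T ✗; k=2: TG vs TC ✗; k=3: ATG vs TCC ✗; k=4: AATG vs TCCC ✗; k=5: CAATG vs TCCCT ✗; k=6: ACAATG vs TCCCTG ✗; k=7: CACAATG vs TCCCTGG ✗.
No overlap length from 1 to 7 is perfect, so the longest perfect 3' overlap is 0.

Longest perfect overlap: 0 complementary base pairs; below the dimer-risk threshold (threshold 3).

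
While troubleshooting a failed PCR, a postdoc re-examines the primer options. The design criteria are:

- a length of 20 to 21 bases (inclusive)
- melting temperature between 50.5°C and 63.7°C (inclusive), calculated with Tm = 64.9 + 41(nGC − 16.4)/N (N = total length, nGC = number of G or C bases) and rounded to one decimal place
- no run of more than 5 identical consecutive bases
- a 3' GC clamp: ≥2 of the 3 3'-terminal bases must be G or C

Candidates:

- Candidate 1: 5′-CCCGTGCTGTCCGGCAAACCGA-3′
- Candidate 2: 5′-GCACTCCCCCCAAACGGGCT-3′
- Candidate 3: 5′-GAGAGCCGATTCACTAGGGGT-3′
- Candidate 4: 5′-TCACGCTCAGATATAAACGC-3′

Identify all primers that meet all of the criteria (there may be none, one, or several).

Candidate 1 (22 nt, A=4 T=3 G=6 C=9): length 22, outside 20–21 ✗; Tm = 64.9 + 41·(15 − 16.4)/22 = 62.3°C ✓; longest run = 3 ✓; 3' end CGA has 2 G/C ✓ — fails.
Candidate 2 (20 nt, A=4 T=2 G=4 C=10): length 20 ✓; Tm = 64.9 + 41·(14 − 16.4)/20 = 60.0°C ✓; longest run = 6, exceeds 5 ✗; 3' end GCT has 2 G/C ✓ — fails.
Candidate 3 (21 nt, A=5 T=4 G=8 C=4): length 21 ✓; Tm = 64.9 + 41·(12 − 16.4)/21 = 56.3°C ✓; longest run = 4 ✓; 3' end GGT has 2 G/C ✓ — passes.
Candidate 4 (20 nt, A=7 T=4 G=3 C=6): length 20 ✓; Tm = 64.9 + 41·(9 − 16.4)/20 = 49.7°C, outside 50.5–63.7°C ✗; longest run = 3 ✓; 3' end CGC has 3 G/C ✓ — fails.

Candidate 3 only.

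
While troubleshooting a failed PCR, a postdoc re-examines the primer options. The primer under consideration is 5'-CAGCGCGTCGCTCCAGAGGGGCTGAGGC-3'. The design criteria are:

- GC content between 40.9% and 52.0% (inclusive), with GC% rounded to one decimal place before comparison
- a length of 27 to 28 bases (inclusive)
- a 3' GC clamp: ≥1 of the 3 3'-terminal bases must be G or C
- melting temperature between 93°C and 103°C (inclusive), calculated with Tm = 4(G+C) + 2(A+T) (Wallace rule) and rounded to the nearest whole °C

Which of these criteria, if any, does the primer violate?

Base counts: A=4, T=3, G=12, C=9 (length 28).
GC content: GC 21/28 = 75.0%, outside 40.9–52.0% ✗
length: length 28 ✓
GC clamp: 3' end GGC has 3 G/C ✓
Tm: Tm = 2·7 + 4·21 = 98°C ✓

Fails: GC content.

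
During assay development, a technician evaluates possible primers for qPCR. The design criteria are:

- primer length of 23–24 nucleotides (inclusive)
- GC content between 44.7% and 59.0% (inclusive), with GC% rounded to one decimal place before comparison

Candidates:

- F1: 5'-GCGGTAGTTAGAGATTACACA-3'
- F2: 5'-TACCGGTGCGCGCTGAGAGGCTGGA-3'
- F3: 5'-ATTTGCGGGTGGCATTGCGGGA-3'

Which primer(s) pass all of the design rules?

F1 (21 nt, A=7 T=5 G=6 C=3): length 21, outside 23–24 ✗; GC 9/21 = 42.9%, outside 44.7–59.0% ✗ — fails.
F2 (25 nt, A=4 T=4 G=11 C=6): length 25, outside 23–24 ✗; GC 17/25 = 68.0%, outside 44.7–59.0% ✗ — fails.
F3 (22 nt, A=3 T=6 G=10 C=3): length 22, outside 23–24 ✗; GC 13/22 = 59.1%, outside 44.7–59.0% ✗ — fails.

None of the candidates satisfy all criteria.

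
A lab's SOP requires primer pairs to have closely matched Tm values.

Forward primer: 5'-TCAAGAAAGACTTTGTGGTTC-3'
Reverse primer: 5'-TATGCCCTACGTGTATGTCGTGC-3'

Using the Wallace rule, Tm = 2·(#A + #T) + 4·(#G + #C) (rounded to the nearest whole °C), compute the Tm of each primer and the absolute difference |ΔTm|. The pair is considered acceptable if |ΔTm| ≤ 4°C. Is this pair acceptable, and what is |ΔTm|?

|ΔTm| = 12°C; the pair is not acceptable.

Forward: A=6 T=7 G=5 C=3 → Tm = 2·13 + 4·8 = 58°C.
Reverse: A=3 T=8 G=6 C=6 → Tm = 2·11 + 4·12 = 70°C.
|ΔTm| = |58 − 70| = 12°C, > 4°C.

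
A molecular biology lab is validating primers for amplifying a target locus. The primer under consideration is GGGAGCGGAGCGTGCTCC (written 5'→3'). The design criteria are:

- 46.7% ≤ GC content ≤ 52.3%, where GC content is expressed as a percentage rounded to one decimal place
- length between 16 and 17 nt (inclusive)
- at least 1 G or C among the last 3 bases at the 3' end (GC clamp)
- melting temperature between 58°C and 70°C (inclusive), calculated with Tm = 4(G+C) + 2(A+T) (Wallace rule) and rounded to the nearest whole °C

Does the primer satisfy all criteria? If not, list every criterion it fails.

Base counts: A=2, T=2, G=9, C=5 (length 18).
GC content: GC 14/18 = 77.8%, outside 46.7–52.3% ✗
length: length 18, outside 16–17 ✗
GC clamp: 3' end TCC has 2 G/C ✓
Tm: Tm = 2·4 + 4·14 = 64°C ✓

Fails: GC content, length.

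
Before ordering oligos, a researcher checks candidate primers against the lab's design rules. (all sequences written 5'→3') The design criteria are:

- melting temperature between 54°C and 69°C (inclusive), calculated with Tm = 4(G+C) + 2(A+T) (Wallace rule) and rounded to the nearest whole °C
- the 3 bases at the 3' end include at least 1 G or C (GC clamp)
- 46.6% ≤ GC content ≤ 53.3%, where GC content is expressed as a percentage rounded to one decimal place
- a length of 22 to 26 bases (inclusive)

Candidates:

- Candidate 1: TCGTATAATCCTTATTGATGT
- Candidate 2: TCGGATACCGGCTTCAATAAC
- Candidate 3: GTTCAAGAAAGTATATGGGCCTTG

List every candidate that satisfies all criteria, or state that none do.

None of the candidates satisfy all criteria.

Candidate 1 (21 nt, A=5 T=10 G=3 C=3): Tm = 2·15 + 4·6 = 54°C ✓; 3' end TGT has 1 G/C ✓; GC 6/21 = 28.6%, outside 46.6–53.3% ✗; length 21, outside 22–26 ✗ — fails.
Candidate 2 (21 nt, A=6 T=5 G=4 C=6): Tm = 2·11 + 4·10 = 62°C ✓; 3' end AAC has 1 G/C ✓; GC 10/21 = 47.6% ✓; length 21, outside 22–26 ✗ — fails.
Candidate 3 (24 nt, A=7 T=7 G=7 C=3): Tm = 2·14 + 4·10 = 68°C ✓; 3' end TTG has 1 G/C ✓; GC 10/24 = 41.7%, outside 46.6–53.3% ✗; length 24 ✓ — fails.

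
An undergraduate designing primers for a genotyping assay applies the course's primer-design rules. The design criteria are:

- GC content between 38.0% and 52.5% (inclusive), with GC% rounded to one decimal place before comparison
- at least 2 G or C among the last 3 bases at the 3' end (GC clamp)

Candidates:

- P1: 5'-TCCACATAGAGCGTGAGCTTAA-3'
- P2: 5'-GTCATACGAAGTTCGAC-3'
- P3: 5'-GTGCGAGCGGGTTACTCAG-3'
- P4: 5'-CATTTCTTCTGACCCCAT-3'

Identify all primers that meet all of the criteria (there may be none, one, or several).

P1 (22 nt, A=7 T=5 G=5 C=5): GC 10/22 = 45.5% ✓; 3' end TAA has 0 G/C, need ≥2 ✗ — fails.
P2 (17 nt, A=5 T=4 G=4 C=4): GC 8/17 = 47.1% ✓; 3' end GAC has 2 G/C ✓ — passes.
P3 (19 nt, A=3 T=4 G=8 C=4): GC 12/19 = 63.2%, outside 38.0–52.5% ✗; 3' end CAG has 2 G/C ✓ — fails.
P4 (18 nt, A=3 T=7 G=1 C=7): GC 8/18 = 44.4% ✓; 3' end CAT has 1 G/C, need ≥2 ✗ — fails.

P2 only.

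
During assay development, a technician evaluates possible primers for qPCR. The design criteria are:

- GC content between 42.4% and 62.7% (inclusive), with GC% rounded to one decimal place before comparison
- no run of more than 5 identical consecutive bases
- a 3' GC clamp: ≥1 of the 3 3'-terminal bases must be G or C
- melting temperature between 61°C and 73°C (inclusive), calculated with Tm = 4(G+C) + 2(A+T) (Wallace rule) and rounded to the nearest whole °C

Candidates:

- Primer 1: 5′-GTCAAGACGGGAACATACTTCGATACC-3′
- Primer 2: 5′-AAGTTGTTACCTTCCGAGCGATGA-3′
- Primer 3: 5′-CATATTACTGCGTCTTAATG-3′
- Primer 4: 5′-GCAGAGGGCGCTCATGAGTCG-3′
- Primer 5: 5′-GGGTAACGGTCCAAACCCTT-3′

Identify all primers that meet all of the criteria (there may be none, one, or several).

Primer 2 and Primer 5.

Primer 1 (27 nt, A=9 T=5 G=6 C=7): GC 13/27 = 48.1% ✓; longest run = 3 ✓; 3' end ACC has 2 G/C ✓; Tm = 2·14 + 4·13 = 80°C, outside 61–73°C ✗ — fails.
Primer 2 (24 nt, A=6 T=7 G=6 C=5): GC 11/24 = 45.8% ✓; longest run = 2 ✓; 3' end TGA has 1 G/C ✓; Tm = 2·13 + 4·11 = 70°C ✓ — passes.
Primer 3 (20 nt, A=5 T=8 G=3 C=4): GC 7/20 = 35.0%, outside 42.4–62.7% ✗; longest run = 2 ✓; 3' end ATG has 1 G/C ✓; Tm = 2·13 + 4·7 = 54°C, outside 61–73°C ✗ — fails.
Primer 4 (21 nt, A=4 T=3 G=9 C=5): GC 14/21 = 66.7%, outside 42.4–62.7% ✗; longest run = 3 ✓; 3' end TCG has 2 G/C ✓; Tm = 2·7 + 4·14 = 70°C ✓ — fails.
Primer 5 (20 nt, A=5 T=4 G=5 C=6): GC 11/20 = 55.0% ✓; longest run = 3 ✓; 3' end CTT has 1 G/C ✓; Tm = 2·9 + 4·11 = 62°C ✓ — passes.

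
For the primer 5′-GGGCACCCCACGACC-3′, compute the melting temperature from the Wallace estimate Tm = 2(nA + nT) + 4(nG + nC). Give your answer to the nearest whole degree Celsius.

Base counts: A=3, T=0, G=4, C=8 (length 15).
Tm = 2·(3+0) + 4·(4+8) = 2·3 + 4·12 = 6 + 48 = 54°C.

54°C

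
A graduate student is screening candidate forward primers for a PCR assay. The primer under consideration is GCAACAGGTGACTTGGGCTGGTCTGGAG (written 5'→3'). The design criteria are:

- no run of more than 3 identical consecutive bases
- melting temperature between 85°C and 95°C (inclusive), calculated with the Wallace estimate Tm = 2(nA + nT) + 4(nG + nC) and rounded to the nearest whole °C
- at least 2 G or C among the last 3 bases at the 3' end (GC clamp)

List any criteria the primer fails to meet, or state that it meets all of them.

Base counts: A=5, T=6, G=12, C=5 (length 28).
homopolymer run: longest run = 3 ✓
Tm: Tm = 2·11 + 4·17 = 90°C ✓
GC clamp: 3' end GAG has 2 G/C ✓

Meets all criteria.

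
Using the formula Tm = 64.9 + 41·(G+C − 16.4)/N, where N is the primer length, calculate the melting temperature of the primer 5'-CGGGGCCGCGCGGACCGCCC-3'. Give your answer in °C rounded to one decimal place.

Base counts: A=1, T=0, G=9, C=10; G+C = 19, N = 20.
Tm = 64.9 + 41·(19 − 16.4)/20 = 64.9 + 106.60/20 = 70.2°C.

70.2°C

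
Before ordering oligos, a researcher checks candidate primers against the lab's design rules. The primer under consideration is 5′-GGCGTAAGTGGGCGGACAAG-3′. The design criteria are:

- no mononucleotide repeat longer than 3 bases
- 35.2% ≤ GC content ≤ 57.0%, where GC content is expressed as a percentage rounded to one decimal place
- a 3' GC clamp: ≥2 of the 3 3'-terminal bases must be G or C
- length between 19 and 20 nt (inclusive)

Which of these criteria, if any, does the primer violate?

Fails: GC content, GC clamp.

Base counts: A=5, T=2, G=10, C=3 (length 20).
homopolymer run: longest run = 3 ✓
GC content: GC 13/20 = 65.0%, outside 35.2–57.0% ✗
GC clamp: 3' end AAG has 1 G/C, need ≥2 ✗
length: length 20 ✓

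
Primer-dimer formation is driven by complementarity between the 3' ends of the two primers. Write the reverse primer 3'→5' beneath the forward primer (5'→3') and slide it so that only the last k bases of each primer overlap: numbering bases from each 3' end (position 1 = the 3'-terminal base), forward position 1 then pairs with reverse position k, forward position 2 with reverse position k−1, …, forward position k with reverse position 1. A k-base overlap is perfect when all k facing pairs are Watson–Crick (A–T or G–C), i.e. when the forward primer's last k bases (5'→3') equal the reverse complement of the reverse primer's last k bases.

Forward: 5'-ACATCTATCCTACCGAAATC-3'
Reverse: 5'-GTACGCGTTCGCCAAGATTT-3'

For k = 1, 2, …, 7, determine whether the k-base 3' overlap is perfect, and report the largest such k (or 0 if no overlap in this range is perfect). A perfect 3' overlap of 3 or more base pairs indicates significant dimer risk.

Longest perfect overlap: 5 complementary base pairs; significant dimer risk (threshold 3).

Last 7 bases (5'→3') — forward …CGAAATC, reverse …AAGATTT.
Reverse complement of the reverse primer's last 7 bases: AAATCTT; its first k bases are the reverse complement of the reverse primer's last k bases, so a perfect k-base overlap needs the forward primer's last k bases to equal them.
Comparing (forward last k vs required): k=1: C vs A ✗; k=2: TC vs AA ✗; k=3: ATC vs AAA ✗; k=4: AATC vs AAAT ✗; k=5: AAATC vs AAATC ✓; k=6: GAAATC vs AAATCT ✗; k=7: CGAAATC vs AAATCTT ✗.
Only k = 5 is perfect, so the longest perfect 3' overlap is 5.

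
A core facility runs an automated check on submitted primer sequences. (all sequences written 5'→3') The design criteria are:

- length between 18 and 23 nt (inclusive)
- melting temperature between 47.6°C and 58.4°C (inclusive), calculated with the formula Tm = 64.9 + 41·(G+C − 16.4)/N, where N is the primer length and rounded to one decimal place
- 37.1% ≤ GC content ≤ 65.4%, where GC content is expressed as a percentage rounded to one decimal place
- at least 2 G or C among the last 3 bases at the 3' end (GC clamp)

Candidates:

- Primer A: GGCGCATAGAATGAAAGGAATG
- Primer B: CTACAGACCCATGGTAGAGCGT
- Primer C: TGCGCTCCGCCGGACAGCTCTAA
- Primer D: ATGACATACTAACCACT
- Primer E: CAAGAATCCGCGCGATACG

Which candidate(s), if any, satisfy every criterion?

Primer A (22 nt, A=9 T=3 G=8 C=2): length 22 ✓; Tm = 64.9 + 41·(10 − 16.4)/22 = 53.0°C ✓; GC 10/22 = 45.5% ✓; 3' end ATG has 1 G/C, need ≥2 ✗ — fails.
Primer B (22 nt, A=6 T=4 G=6 C=6): length 22 ✓; Tm = 64.9 + 41·(12 − 16.4)/22 = 56.7°C ✓; GC 12/22 = 54.5% ✓; 3' end CGT has 2 G/C ✓ — passes.
Primer C (23 nt, A=4 T=4 G=6 C=9): length 23 ✓; Tm = 64.9 + 41·(15 − 16.4)/23 = 62.4°C, outside 47.6–58.4°C ✗; GC 15/23 = 65.2% ✓; 3' end TAA has 0 G/C, need ≥2 ✗ — fails.
Primer D (17 nt, A=7 T=4 G=1 C=5): length 17, outside 18–23 ✗; Tm = 64.9 + 41·(6 − 16.4)/17 = 39.8°C, outside 47.6–58.4°C ✗; GC 6/17 = 35.3%, outside 37.1–65.4% ✗; 3' end ACT has 1 G/C, need ≥2 ✗ — fails.
Primer E (19 nt, A=6 T=2 G=5 C=6): length 19 ✓; Tm = 64.9 + 41·(11 − 16.4)/19 = 53.2°C ✓; GC 11/19 = 57.9% ✓; 3' end ACG has 2 G/C ✓ — passes.

Primer B and Primer E.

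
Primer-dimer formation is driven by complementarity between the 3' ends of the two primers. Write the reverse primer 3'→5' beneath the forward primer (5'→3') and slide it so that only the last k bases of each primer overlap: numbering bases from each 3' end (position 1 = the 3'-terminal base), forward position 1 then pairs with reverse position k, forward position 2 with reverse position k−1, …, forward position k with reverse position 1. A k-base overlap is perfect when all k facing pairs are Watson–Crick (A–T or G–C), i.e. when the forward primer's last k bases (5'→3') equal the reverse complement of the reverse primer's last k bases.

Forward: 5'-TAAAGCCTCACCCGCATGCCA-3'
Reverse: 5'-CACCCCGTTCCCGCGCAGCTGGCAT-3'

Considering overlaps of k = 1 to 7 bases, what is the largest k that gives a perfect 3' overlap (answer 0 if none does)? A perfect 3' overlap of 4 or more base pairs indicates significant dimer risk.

Longest perfect overlap: 6 complementary base pairs; significant dimer risk (threshold 4).

Last 7 bases (5'→3') — forward …CATGCCA, reverse …CTGGCAT.
Reverse complement of the reverse primer's last 7 bases: ATGCCAG; its first k bases are the reverse complement of the reverse primer's last k bases, so a perfect k-base overlap needs the forward primer's last k bases to equal them.
Comparing (forward last k vs required): k=1: A vs A ✓; k=2: CA vs AT ✗; k=3: CCA vs ATG ✗; k=4: GCCA vs ATGC ✗; k=5: TGCCA vs ATGCC ✗; k=6: ATGCCA vs ATGCCA ✓; k=7: CATGCCA vs ATGCCAG ✗.
Perfect overlaps at k = 1, 6; the largest is 6.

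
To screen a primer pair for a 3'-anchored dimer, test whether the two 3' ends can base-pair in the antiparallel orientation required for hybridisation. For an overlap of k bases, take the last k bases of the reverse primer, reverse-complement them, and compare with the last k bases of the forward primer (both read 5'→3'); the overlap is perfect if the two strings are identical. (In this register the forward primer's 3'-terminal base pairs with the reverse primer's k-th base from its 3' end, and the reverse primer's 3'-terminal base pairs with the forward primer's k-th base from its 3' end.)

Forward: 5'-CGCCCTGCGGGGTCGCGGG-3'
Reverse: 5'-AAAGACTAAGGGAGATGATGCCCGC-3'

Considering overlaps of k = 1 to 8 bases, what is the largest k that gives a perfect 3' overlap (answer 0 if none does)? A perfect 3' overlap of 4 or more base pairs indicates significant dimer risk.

Longest perfect overlap: 5 complementary base pairs; significant dimer risk (threshold 4).

Last 8 bases (5'→3') — forward …GTCGCGGG, reverse …ATGCCCGC.
Reverse complement of the reverse primer's last 8 bases: GCGGGCAT; its first k bases are the reverse complement of the reverse primer's last k bases, so a perfect k-base overlap needs the forward primer's last k bases to equal them.
Comparing (forward last k vs required): k=1: G vs G ✓; k=2: GG vs GC ✗; k=3: GGG vs GCG ✗; k=4: CGGG vs GCGG ✗; k=5: GCGGG vs GCGGG ✓; k=6: CGCGGG vs GCGGGC ✗; k=7: TCGCGGG vs GCGGGCA ✗; k=8: GTCGCGGG vs GCGGGCAT ✗.
Perfect overlaps at k = 1, 5; the largest is 5.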